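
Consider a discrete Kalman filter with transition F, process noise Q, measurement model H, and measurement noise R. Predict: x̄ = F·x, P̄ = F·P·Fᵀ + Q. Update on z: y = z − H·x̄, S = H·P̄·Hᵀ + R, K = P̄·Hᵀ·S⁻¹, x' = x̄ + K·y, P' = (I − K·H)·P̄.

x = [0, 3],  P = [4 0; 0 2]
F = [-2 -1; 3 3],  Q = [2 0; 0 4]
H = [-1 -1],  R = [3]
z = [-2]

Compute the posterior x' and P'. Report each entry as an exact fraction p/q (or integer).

x̄ = F·x = [-3, 9]
P̄ = F·P·Fᵀ + Q = [20 -30; -30 58]
y = z − H·x̄ = [4]
S = H·P̄·Hᵀ + R = [21]
K = P̄·Hᵀ·S⁻¹ = [10/21; -4/3]
x' = x̄ + K·y = [-23/21, 11/3]
P' = (I − K·H)·P̄ = [320/21 -50/3; -50/3 62/3]

x' = [-23/21, 11/3]
P' = [320/21 -50/3; -50/3 62/3]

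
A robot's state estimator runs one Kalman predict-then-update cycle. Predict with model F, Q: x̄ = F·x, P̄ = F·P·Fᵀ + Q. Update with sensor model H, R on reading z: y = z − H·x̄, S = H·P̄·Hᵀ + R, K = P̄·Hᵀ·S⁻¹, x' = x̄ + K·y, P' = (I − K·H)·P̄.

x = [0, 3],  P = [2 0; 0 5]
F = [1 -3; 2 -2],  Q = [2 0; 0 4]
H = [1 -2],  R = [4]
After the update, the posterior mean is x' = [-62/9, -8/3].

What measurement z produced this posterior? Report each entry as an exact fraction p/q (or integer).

z = [-2]

x̄ = F·x = [-9, -6]
P̄ = F·P·Fᵀ + Q = [49 34; 34 32]
S = H·P̄·Hᵀ + R = [45]
K = P̄·Hᵀ·S⁻¹ = [-19/45; -2/3]
x' − x̄ = [19/9, 10/3] = K·y
y = (KᵀK)⁻¹·Kᵀ·(x' − x̄) = [-5]
z = y + H·x̄ = [-5] + [3] = [-2]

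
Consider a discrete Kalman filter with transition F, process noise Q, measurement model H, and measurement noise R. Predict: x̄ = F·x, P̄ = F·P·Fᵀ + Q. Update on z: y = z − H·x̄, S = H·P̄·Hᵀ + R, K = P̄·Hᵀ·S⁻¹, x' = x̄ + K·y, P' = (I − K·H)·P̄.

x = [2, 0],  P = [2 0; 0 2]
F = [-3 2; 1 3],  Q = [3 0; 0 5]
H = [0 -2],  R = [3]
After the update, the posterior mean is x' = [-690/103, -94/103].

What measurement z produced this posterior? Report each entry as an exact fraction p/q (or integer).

z = [2]

x̄ = F·x = [-6, 2]
P̄ = F·P·Fᵀ + Q = [29 6; 6 25]
S = H·P̄·Hᵀ + R = [103]
K = P̄·Hᵀ·S⁻¹ = [-12/103; -50/103]
x' − x̄ = [-72/103, -300/103] = K·y
y = (KᵀK)⁻¹·Kᵀ·(x' − x̄) = [6]
z = y + H·x̄ = [6] + [-4] = [2]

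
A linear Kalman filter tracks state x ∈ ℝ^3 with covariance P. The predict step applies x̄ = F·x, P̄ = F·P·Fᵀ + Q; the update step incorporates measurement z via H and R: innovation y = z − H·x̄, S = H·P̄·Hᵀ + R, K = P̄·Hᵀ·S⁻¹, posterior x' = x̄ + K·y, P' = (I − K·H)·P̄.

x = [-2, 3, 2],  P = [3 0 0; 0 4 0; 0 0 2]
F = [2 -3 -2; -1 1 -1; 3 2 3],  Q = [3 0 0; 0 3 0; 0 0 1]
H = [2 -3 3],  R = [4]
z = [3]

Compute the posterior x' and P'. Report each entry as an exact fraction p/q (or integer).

x̄ = F·x = [-17, 3, 6]
P̄ = F·P·Fᵀ + Q = [59 -14 -18; -14 12 -7; -18 -7 62]
y = z − H·x̄ = [28]
S = H·P̄·Hᵀ + R = [984]
K = P̄·Hᵀ·S⁻¹ = [53/492; -85/984; 57/328]
x' = x̄ + K·y = [-1720/123, 143/246, 891/82]
P' = (I − K·H)·P̄ = [11705/246 -2383/492 -5973/164; -2383/492 4583/984 2549/328; -5973/164 2549/328 10589/328]

x' = [-1720/123, 143/246, 891/82]
P' = [11705/246 -2383/492 -5973/164; -2383/492 4583/984 2549/328; -5973/164 2549/328 10589/328]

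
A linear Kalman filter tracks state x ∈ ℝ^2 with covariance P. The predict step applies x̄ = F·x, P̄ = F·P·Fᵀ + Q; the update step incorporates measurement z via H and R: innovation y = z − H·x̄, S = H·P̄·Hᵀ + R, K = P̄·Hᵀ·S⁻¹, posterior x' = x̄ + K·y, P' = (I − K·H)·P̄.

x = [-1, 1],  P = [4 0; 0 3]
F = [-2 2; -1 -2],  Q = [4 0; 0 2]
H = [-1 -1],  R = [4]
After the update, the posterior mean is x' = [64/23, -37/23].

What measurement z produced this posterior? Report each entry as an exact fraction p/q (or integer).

z = [-1]

x̄ = F·x = [4, -1]
P̄ = F·P·Fᵀ + Q = [32 -4; -4 18]
S = H·P̄·Hᵀ + R = [46]
K = P̄·Hᵀ·S⁻¹ = [-14/23; -7/23]
x' − x̄ = [-28/23, -14/23] = K·y
y = (KᵀK)⁻¹·Kᵀ·(x' − x̄) = [2]
z = y + H·x̄ = [2] + [-3] = [-1]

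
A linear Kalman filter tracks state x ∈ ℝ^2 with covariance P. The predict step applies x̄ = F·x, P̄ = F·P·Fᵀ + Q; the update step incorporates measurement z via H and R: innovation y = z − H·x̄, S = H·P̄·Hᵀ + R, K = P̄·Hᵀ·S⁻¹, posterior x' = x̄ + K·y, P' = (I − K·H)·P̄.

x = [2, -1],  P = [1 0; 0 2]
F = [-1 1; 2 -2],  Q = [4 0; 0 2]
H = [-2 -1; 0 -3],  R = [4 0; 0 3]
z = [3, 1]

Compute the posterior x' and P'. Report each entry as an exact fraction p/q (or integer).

x' = [-565/467, -89/467]
P' = [417/467 -74/467; -74/467 152/467]

x̄ = F·x = [-3, 6]
P̄ = F·P·Fᵀ + Q = [7 -6; -6 14]
y = z − H·x̄ = [3, 19]
S = H·P̄·Hᵀ + R = [22 6; 6 129]
K = P̄·Hᵀ·S⁻¹ = [-190/467 74/467; -1/467 -152/467]
x' = x̄ + K·y = [-565/467, -89/467]
P' = (I − K·H)·P̄ = [417/467 -74/467; -74/467 152/467]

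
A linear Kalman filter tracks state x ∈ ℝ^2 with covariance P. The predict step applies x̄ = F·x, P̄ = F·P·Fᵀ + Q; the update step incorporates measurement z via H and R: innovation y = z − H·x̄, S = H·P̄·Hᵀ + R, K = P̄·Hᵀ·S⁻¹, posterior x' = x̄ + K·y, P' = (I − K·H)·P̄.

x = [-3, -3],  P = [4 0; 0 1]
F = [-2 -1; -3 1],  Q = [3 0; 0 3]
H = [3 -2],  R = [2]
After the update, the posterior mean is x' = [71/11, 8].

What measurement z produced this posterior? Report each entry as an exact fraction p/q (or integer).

z = [3]

x̄ = F·x = [9, 6]
P̄ = F·P·Fᵀ + Q = [20 23; 23 40]
S = H·P̄·Hᵀ + R = [66]
K = P̄·Hᵀ·S⁻¹ = [7/33; -1/6]
x' − x̄ = [-28/11, 2] = K·y
y = (KᵀK)⁻¹·Kᵀ·(x' − x̄) = [-12]
z = y + H·x̄ = [-12] + [15] = [3]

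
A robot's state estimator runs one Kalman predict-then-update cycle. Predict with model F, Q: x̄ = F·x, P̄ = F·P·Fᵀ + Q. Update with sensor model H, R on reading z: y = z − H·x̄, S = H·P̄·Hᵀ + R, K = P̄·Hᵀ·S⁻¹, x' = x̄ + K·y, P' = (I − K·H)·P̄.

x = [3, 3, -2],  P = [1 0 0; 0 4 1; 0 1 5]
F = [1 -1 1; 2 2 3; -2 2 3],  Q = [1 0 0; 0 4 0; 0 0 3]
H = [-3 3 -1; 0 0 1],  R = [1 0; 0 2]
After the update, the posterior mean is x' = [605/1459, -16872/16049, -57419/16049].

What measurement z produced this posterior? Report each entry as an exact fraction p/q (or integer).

x̄ = F·x = [-2, 6, -6]
P̄ = F·P·Fᵀ + Q = [9 8 4; 8 81 69; 4 69 80]
S = H·P̄·Hᵀ + R = [357 115; 115 82]
K = P̄·Hᵀ·S⁻¹ = [-94/1459 203/1459; 4365/16049 7383/16049; 230/16049 15335/16049]
x' − x̄ = [3523/1459, -113166/16049, 38875/16049] = K·y
y = (KᵀK)⁻¹·Kᵀ·(x' − x̄) = [-31, 3]
z = y + H·x̄ = [-31, 3] + [30, -6] = [-1, -3]

z = [-1, -3]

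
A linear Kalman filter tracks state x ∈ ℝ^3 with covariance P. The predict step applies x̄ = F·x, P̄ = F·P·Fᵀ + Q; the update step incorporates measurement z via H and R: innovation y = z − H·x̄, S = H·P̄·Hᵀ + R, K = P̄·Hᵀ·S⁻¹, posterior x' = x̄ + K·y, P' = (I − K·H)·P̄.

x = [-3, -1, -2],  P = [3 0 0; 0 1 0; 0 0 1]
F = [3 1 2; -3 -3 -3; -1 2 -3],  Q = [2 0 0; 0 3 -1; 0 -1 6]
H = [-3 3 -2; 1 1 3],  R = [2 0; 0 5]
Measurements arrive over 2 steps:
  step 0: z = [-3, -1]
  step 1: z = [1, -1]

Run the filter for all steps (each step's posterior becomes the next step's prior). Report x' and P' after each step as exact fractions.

step 0: x̄ = F·x = [-14, 18, 7]
step 0: P̄ = F·P·Fᵀ + Q = [34 -36 -13; -36 48 11; -13 11 22]
step 0: y = z − H·x̄ = [-85, -26]
step 0: S = H·P̄·Hᵀ + R = [1188 130; 130 201]
step 0: K = P̄·Hᵀ·S⁻¹ = [-15827/110944 -6197/55472; 10095/55472 2945/27736; -673/55472 9049/27736]
step 0: x' = x̄ + K·y = [114323/110944, -12719/55472, -25039/55472]
step 0: P' = (I − K·H)·P̄ = [175887/55472 50989/27736 -51475/27736; 50989/27736 18939/13868 -12357/13868; -51475/27736 -12357/13868 20239/13868]
step 1: x̄ = F·x = [217375/110944, -116421/110944, -14965/110944]
step 1: P̄ = F·P·Fᵀ + Q = [1272263/55472 -1530621/55472 731027/55472; -1530621/55472 2252607/55472 -943361/55472; 731027/55472 -943361/55472 1107871/55472]
step 1: y = z − H·x̄ = [541201/55472, -167003/110944]
step 1: S = H·P̄·Hᵀ + R = [20977523/13868 -9175509/27736; -9175509/27736 9437823/55472]
step 1: K = P̄·Hᵀ·S⁻¹ = [-115481363/911708679 -48402073/1172196873; 57578018/303902893 6296223/43414699; -7494189/303902893 110073905/390732291]
step 1: x' = x̄ + K·y = [6446962271/8205378111, 176498650/303902893, -4373655071/5470252074]
step 1: P' = (I − K·H)·P̄ = [15070088602/8205378111 322782766/303902893 -2831032871/2735126037; 322782766/303902893 276880280/303902893 -126431747/303902893; -2831032871/2735126037 -126431747/303902893 869056141/911708679]

step 0: x' = [114323/110944, -12719/55472, -25039/55472], P' = [175887/55472 50989/27736 -51475/27736; 50989/27736 18939/13868 -12357/13868; -51475/27736 -12357/13868 20239/13868]
step 1: x' = [6446962271/8205378111, 176498650/303902893, -4373655071/5470252074], P' = [15070088602/8205378111 322782766/303902893 -2831032871/2735126037; 322782766/303902893 276880280/303902893 -126431747/303902893; -2831032871/2735126037 -126431747/303902893 869056141/911708679]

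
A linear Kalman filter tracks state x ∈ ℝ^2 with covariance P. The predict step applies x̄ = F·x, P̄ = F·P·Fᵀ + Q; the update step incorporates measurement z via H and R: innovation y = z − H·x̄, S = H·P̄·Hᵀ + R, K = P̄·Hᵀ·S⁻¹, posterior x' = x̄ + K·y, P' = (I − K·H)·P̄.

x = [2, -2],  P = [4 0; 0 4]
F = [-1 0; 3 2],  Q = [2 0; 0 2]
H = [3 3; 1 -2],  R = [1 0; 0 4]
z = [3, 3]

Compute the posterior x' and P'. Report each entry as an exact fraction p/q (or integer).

x' = [10607/8075, -3074/8075]
P' = [3612/8075 -3084/8075; -3084/8075 3438/8075]

x̄ = F·x = [-2, 2]
P̄ = F·P·Fᵀ + Q = [6 -12; -12 54]
y = z − H·x̄ = [3, 9]
S = H·P̄·Hᵀ + R = [325 -270; -270 274]
K = P̄·Hᵀ·S⁻¹ = [1584/8075 489/1615; 1062/8075 -498/1615]
x' = x̄ + K·y = [10607/8075, -3074/8075]
P' = (I − K·H)·P̄ = [3612/8075 -3084/8075; -3084/8075 3438/8075]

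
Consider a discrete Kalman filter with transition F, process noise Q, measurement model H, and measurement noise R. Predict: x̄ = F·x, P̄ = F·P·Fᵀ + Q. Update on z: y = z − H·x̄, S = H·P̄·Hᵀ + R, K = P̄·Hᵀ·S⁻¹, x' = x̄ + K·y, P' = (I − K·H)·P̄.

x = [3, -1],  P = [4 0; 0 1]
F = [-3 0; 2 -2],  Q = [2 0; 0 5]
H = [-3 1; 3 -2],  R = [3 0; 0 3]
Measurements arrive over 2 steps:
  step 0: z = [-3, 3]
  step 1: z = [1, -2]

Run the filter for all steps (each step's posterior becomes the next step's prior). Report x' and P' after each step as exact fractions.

step 0: x̄ = F·x = [-9, 8]
step 0: P̄ = F·P·Fᵀ + Q = [38 -24; -24 25]
step 0: y = z − H·x̄ = [-38, 46]
step 0: S = H·P̄·Hᵀ + R = [514 -608; -608 733]
step 0: K = P̄·Hᵀ·S⁻¹ = [-443/1183 -106/1183; -1025/2366 -622/1183]
step 0: x' = x̄ + K·y = [1311/1183, 327/1183]
step 0: P' = (I − K·H)·P̄ = [992/1183 1647/1183; 1647/1183 6807/2366]
step 1: x̄ = F·x = [-3933/1183, 1968/1183]
step 1: P̄ = F·P·Fᵀ + Q = [11294/1183 3930/1183; 3930/1183 10321/1183]
step 1: y = z − H·x̄ = [-968/91, 13369/1183]
step 1: S = H·P̄·Hᵀ + R = [544/7 -6686/91; -6686/91 99319/1183]
step 1: K = P̄·Hᵀ·S⁻¹ = [-50227/111035 -14864/111035; -257903/444140 -132643/222070]
step 1: x' = x̄ + K·y = [-2841/111035, 242143/222070]
step 1: P' = (I − K·H)·P̄ = [115318/111035 195273/111035; 195273/111035 1569567/444140]

step 0: x' = [1311/1183, 327/1183], P' = [992/1183 1647/1183; 1647/1183 6807/2366]
step 1: x' = [-2841/111035, 242143/222070], P' = [115318/111035 195273/111035; 195273/111035 1569567/444140]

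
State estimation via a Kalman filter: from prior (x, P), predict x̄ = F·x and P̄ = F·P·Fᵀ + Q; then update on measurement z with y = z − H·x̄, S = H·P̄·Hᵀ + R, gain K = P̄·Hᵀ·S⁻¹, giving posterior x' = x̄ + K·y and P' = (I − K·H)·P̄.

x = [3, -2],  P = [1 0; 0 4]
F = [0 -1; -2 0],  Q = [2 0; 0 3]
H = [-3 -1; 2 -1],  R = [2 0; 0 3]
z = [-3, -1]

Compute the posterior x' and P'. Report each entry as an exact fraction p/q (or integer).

x' = [820/1301, 601/1301]
P' = [246/1301 -210/1301; -210/1301 1512/1301]

x̄ = F·x = [2, -6]
P̄ = F·P·Fᵀ + Q = [6 0; 0 7]
y = z − H·x̄ = [-3, -11]
S = H·P̄·Hᵀ + R = [63 -29; -29 34]
K = P̄·Hᵀ·S⁻¹ = [-264/1301 234/1301; -441/1301 -644/1301]
x' = x̄ + K·y = [820/1301, 601/1301]
P' = (I − K·H)·P̄ = [246/1301 -210/1301; -210/1301 1512/1301]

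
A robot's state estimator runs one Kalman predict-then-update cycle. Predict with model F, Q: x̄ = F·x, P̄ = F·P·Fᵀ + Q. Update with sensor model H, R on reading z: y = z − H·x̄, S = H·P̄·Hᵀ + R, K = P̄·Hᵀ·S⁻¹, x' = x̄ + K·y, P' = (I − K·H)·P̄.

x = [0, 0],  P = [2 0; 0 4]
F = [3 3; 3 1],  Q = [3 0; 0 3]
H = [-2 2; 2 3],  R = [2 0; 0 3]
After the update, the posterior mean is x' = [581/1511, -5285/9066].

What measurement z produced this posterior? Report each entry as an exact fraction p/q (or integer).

x̄ = F·x = [0, 0]
P̄ = F·P·Fᵀ + Q = [57 30; 30 25]
S = H·P̄·Hᵀ + R = [90 -138; -138 816]
K = P̄·Hᵀ·S⁻¹ = [-442/1511 303/1511; 1745/9066 1795/9066]
x' − x̄ = [581/1511, -5285/9066] = K·y
y = (KᵀK)⁻¹·Kᵀ·(x' − x̄) = [-2, -1]
z = y + H·x̄ = [-2, -1] + [0, 0] = [-2, -1]

z = [-2, -1]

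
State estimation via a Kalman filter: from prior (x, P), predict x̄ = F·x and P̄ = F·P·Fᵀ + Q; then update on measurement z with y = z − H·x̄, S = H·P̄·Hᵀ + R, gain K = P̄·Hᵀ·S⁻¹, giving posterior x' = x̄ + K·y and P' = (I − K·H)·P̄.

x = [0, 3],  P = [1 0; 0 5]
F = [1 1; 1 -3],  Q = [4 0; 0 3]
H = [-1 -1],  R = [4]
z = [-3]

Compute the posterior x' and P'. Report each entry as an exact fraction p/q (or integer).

x̄ = F·x = [3, -9]
P̄ = F·P·Fᵀ + Q = [10 -14; -14 49]
y = z − H·x̄ = [-9]
S = H·P̄·Hᵀ + R = [35]
K = P̄·Hᵀ·S⁻¹ = [4/35; -1]
x' = x̄ + K·y = [69/35, 0]
P' = (I − K·H)·P̄ = [334/35 -10; -10 14]

x' = [69/35, 0]
P' = [334/35 -10; -10 14]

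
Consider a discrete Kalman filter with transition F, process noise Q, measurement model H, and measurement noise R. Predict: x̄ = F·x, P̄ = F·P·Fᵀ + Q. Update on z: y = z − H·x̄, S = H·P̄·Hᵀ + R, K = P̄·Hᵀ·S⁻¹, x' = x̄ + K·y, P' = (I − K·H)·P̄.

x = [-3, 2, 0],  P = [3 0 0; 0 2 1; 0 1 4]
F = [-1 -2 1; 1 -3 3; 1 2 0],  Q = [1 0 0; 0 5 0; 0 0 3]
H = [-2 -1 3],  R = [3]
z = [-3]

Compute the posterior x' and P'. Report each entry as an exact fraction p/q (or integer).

x' = [676/395, -2246/395, -676/395]
P' = [771/395 -111/395 414/395; -111/395 11451/395 3666/395; 414/395 3666/395 1561/395]

x̄ = F·x = [-1, -9, 1]
P̄ = F·P·Fᵀ + Q = [12 12 -9; 12 44 -3; -9 -3 14]
y = z − H·x̄ = [-17]
S = H·P̄·Hᵀ + R = [395]
K = P̄·Hᵀ·S⁻¹ = [-63/395; -77/395; 63/395]
x' = x̄ + K·y = [676/395, -2246/395, -676/395]
P' = (I − K·H)·P̄ = [771/395 -111/395 414/395; -111/395 11451/395 3666/395; 414/395 3666/395 1561/395]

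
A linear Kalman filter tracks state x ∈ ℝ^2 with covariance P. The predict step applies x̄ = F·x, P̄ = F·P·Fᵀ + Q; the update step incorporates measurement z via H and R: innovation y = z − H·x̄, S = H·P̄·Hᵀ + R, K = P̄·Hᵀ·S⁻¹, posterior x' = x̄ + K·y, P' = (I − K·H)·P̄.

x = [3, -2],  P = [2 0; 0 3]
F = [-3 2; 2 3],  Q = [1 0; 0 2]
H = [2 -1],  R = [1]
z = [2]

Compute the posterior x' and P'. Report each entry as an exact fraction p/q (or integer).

x̄ = F·x = [-13, 0]
P̄ = F·P·Fᵀ + Q = [31 6; 6 37]
y = z − H·x̄ = [28]
S = H·P̄·Hᵀ + R = [138]
K = P̄·Hᵀ·S⁻¹ = [28/69; -25/138]
x' = x̄ + K·y = [-113/69, -350/69]
P' = (I − K·H)·P̄ = [571/69 1114/69; 1114/69 4481/138]

x' = [-113/69, -350/69]
P' = [571/69 1114/69; 1114/69 4481/138]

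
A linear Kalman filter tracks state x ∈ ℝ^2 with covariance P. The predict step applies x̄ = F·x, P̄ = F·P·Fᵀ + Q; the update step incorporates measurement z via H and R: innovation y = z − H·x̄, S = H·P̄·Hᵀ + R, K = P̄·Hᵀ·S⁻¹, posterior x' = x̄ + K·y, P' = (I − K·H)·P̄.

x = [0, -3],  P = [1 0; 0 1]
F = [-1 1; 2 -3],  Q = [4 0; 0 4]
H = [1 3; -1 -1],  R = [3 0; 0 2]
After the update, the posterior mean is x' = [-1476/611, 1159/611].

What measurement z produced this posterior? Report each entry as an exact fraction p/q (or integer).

z = [3, 1]

x̄ = F·x = [-3, 9]
P̄ = F·P·Fᵀ + Q = [6 -5; -5 17]
S = H·P̄·Hᵀ + R = [132 -37; -37 15]
K = P̄·Hᵀ·S⁻¹ = [-172/611 -465/611; 246/611 118/611]
x' − x̄ = [357/611, -4340/611] = K·y
y = (KᵀK)⁻¹·Kᵀ·(x' − x̄) = [-21, 7]
z = y + H·x̄ = [-21, 7] + [24, -6] = [3, 1]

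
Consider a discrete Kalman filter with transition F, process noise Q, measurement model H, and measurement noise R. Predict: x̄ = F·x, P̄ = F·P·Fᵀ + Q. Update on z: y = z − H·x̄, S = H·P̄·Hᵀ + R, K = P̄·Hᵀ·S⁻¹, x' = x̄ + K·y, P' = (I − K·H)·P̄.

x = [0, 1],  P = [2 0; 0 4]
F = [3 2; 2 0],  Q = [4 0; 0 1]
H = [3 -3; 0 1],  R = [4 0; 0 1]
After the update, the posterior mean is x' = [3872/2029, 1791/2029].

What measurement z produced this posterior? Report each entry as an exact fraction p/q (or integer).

x̄ = F·x = [2, 0]
P̄ = F·P·Fᵀ + Q = [38 12; 12 9]
S = H·P̄·Hᵀ + R = [211 9; 9 10]
K = P̄·Hᵀ·S⁻¹ = [672/2029 1830/2029; 9/2029 1818/2029]
x' − x̄ = [-186/2029, 1791/2029] = K·y
y = (KᵀK)⁻¹·Kᵀ·(x' − x̄) = [-3, 1]
z = y + H·x̄ = [-3, 1] + [6, 0] = [3, 1]

z = [3, 1]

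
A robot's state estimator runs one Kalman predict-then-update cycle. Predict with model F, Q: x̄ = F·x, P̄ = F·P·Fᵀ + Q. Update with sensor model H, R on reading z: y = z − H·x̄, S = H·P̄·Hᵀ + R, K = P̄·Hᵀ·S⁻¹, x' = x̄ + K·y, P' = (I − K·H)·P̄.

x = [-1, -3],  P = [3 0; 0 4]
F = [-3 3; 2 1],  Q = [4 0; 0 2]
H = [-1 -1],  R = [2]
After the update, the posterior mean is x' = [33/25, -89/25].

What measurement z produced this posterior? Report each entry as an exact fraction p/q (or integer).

z = [2]

x̄ = F·x = [-6, -5]
P̄ = F·P·Fᵀ + Q = [67 -6; -6 18]
S = H·P̄·Hᵀ + R = [75]
K = P̄·Hᵀ·S⁻¹ = [-61/75; -4/25]
x' − x̄ = [183/25, 36/25] = K·y
y = (KᵀK)⁻¹·Kᵀ·(x' − x̄) = [-9]
z = y + H·x̄ = [-9] + [11] = [2]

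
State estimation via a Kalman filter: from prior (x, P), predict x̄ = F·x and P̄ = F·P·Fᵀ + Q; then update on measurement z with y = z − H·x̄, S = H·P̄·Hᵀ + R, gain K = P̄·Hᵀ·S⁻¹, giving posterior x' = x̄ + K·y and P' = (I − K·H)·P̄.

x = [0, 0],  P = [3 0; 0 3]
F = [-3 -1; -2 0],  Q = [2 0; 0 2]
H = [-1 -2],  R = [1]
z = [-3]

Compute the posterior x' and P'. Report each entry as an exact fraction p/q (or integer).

x' = [204/161, 6/7]
P' = [528/161 -10/7; -10/7 6/7]

x̄ = F·x = [0, 0]
P̄ = F·P·Fᵀ + Q = [32 18; 18 14]
y = z − H·x̄ = [-3]
S = H·P̄·Hᵀ + R = [161]
K = P̄·Hᵀ·S⁻¹ = [-68/161; -2/7]
x' = x̄ + K·y = [204/161, 6/7]
P' = (I − K·H)·P̄ = [528/161 -10/7; -10/7 6/7]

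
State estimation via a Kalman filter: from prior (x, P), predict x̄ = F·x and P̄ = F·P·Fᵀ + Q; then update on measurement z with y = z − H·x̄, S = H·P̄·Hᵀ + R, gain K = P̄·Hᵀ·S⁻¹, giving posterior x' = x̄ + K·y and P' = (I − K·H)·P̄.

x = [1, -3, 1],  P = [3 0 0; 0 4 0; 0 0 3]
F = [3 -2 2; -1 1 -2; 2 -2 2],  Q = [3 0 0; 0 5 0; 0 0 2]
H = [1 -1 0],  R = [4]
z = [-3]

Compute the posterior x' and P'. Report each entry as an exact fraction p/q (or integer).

x̄ = F·x = [11, -6, 10]
P̄ = F·P·Fᵀ + Q = [58 -29 46; -29 24 -26; 46 -26 42]
y = z − H·x̄ = [-20]
S = H·P̄·Hᵀ + R = [144]
K = P̄·Hᵀ·S⁻¹ = [29/48; -53/144; 1/2]
x' = x̄ + K·y = [-13/12, 49/36, 0]
P' = (I − K·H)·P̄ = [87/16 145/48 5/2; 145/48 647/144 1/2; 5/2 1/2 6]

x' = [-13/12, 49/36, 0]
P' = [87/16 145/48 5/2; 145/48 647/144 1/2; 5/2 1/2 6]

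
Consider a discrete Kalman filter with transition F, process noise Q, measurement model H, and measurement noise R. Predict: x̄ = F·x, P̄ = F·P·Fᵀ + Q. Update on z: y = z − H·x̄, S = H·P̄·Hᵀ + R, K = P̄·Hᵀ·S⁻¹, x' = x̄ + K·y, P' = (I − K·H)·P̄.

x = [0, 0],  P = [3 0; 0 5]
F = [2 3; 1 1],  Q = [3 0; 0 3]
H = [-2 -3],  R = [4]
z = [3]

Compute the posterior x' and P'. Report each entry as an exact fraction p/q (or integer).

x̄ = F·x = [0, 0]
P̄ = F·P·Fᵀ + Q = [60 21; 21 11]
y = z − H·x̄ = [3]
S = H·P̄·Hᵀ + R = [595]
K = P̄·Hᵀ·S⁻¹ = [-183/595; -15/119]
x' = x̄ + K·y = [-549/595, -45/119]
P' = (I − K·H)·P̄ = [2211/595 -246/119; -246/119 184/119]

x' = [-549/595, -45/119]
P' = [2211/595 -246/119; -246/119 184/119]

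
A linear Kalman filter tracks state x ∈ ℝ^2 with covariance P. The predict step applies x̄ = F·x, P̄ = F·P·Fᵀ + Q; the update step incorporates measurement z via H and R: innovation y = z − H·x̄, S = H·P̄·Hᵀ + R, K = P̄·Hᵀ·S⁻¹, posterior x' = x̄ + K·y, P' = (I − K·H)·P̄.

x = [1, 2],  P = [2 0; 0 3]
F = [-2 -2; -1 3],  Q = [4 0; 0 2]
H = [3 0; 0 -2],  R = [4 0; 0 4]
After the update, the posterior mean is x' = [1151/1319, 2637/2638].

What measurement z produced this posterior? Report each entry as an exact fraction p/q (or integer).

z = [3, -2]

x̄ = F·x = [-6, 5]
P̄ = F·P·Fᵀ + Q = [24 -14; -14 31]
S = H·P̄·Hᵀ + R = [220 84; 84 128]
K = P̄·Hᵀ·S⁻¹ = [429/1319 7/1319; -21/2638 -632/1319]
x' − x̄ = [9065/1319, -10553/2638] = K·y
y = (KᵀK)⁻¹·Kᵀ·(x' − x̄) = [21, 8]
z = y + H·x̄ = [21, 8] + [-18, -10] = [3, -2]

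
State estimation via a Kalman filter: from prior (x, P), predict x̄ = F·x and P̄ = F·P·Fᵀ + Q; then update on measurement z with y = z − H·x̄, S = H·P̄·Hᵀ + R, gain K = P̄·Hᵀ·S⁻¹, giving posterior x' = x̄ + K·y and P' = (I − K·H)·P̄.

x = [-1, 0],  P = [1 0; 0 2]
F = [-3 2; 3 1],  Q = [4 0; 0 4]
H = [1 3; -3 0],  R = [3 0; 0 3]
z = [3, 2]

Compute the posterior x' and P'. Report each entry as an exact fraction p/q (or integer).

x' = [-1635/2716, 3047/2716]
P' = [891/2716 -295/2716; -295/2716 2945/8148]

x̄ = F·x = [3, -3]
P̄ = F·P·Fᵀ + Q = [21 -5; -5 15]
y = z − H·x̄ = [9, 11]
S = H·P̄·Hᵀ + R = [129 -18; -18 192]
K = P̄·Hᵀ·S⁻¹ = [1/1358 -891/2716; 1325/4074 295/2716]
x' = x̄ + K·y = [-1635/2716, 3047/2716]
P' = (I − K·H)·P̄ = [891/2716 -295/2716; -295/2716 2945/8148]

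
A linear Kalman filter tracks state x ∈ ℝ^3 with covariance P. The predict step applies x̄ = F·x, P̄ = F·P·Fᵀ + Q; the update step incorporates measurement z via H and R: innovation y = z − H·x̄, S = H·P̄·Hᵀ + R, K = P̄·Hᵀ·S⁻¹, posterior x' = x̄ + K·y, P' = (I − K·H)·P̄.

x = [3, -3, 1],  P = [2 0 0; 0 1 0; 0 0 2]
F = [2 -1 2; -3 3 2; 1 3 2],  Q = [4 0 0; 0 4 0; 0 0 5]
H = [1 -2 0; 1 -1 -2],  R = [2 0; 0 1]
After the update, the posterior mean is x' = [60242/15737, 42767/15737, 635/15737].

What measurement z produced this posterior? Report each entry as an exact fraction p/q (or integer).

z = [-2, 1]

x̄ = F·x = [11, -16, -4]
P̄ = F·P·Fᵀ + Q = [21 -7 9; -7 39 11; 9 11 24]
S = H·P̄·Hᵀ + R = [207 146; 146 179]
K = P̄·Hᵀ·S⁻¹ = [4805/15737 -3040/15737; -5287/15737 -1666/15737; 4973/15737 -8452/15737]
x' − x̄ = [-112865/15737, 294559/15737, 63583/15737] = K·y
y = (KᵀK)⁻¹·Kᵀ·(x' − x̄) = [-45, -34]
z = y + H·x̄ = [-45, -34] + [43, 35] = [-2, 1]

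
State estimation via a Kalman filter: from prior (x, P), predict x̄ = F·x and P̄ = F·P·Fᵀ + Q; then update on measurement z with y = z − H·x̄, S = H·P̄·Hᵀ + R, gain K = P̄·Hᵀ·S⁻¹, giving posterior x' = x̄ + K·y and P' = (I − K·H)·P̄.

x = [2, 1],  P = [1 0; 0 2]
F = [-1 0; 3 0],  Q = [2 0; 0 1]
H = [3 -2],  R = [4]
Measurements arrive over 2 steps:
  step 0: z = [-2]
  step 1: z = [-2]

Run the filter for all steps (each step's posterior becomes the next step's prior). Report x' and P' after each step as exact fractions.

step 0: x' = [26/107, 178/107], P' = [96/107 114/107; 114/107 229/107]
step 1: x' = [-1142/5279, 3586/5279], P' = [4696/5279 5538/5279; 5538/5279 11113/5279]

step 0: x̄ = F·x = [-2, 6]
step 0: P̄ = F·P·Fᵀ + Q = [3 -3; -3 10]
step 0: y = z − H·x̄ = [16]
step 0: S = H·P̄·Hᵀ + R = [107]
step 0: K = P̄·Hᵀ·S⁻¹ = [15/107; -29/107]
step 0: x' = x̄ + K·y = [26/107, 178/107]
step 0: P' = (I − K·H)·P̄ = [96/107 114/107; 114/107 229/107]
step 1: x̄ = F·x = [-26/107, 78/107]
step 1: P̄ = F·P·Fᵀ + Q = [310/107 -288/107; -288/107 971/107]
step 1: y = z − H·x̄ = [20/107]
step 1: S = H·P̄·Hᵀ + R = [10558/107]
step 1: K = P̄·Hᵀ·S⁻¹ = [753/5279; -1403/5279]
step 1: x' = x̄ + K·y = [-1142/5279, 3586/5279]
step 1: P' = (I − K·H)·P̄ = [4696/5279 5538/5279; 5538/5279 11113/5279]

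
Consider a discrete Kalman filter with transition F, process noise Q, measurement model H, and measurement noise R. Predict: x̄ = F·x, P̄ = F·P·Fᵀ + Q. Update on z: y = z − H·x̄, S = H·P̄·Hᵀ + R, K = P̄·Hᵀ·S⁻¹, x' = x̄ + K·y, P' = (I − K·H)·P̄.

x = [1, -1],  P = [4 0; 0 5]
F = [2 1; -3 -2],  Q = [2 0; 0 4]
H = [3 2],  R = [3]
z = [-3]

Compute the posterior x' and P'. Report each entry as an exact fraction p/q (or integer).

x' = [19/21, -19/7]
P' = [965/42 -241/7; -241/7 366/7]

x̄ = F·x = [1, -1]
P̄ = F·P·Fᵀ + Q = [23 -34; -34 60]
y = z − H·x̄ = [-4]
S = H·P̄·Hᵀ + R = [42]
K = P̄·Hᵀ·S⁻¹ = [1/42; 3/7]
x' = x̄ + K·y = [19/21, -19/7]
P' = (I − K·H)·P̄ = [965/42 -241/7; -241/7 366/7]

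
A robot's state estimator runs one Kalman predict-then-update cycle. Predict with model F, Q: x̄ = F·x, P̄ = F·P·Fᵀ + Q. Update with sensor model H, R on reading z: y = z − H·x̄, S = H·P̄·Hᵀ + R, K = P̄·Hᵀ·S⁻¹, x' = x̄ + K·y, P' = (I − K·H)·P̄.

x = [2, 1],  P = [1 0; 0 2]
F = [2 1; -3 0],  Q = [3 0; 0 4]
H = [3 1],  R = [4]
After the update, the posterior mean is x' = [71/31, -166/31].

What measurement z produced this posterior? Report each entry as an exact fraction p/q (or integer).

z = [1]

x̄ = F·x = [5, -6]
P̄ = F·P·Fᵀ + Q = [9 -6; -6 13]
S = H·P̄·Hᵀ + R = [62]
K = P̄·Hᵀ·S⁻¹ = [21/62; -5/62]
x' − x̄ = [-84/31, 20/31] = K·y
y = (KᵀK)⁻¹·Kᵀ·(x' − x̄) = [-8]
z = y + H·x̄ = [-8] + [9] = [1]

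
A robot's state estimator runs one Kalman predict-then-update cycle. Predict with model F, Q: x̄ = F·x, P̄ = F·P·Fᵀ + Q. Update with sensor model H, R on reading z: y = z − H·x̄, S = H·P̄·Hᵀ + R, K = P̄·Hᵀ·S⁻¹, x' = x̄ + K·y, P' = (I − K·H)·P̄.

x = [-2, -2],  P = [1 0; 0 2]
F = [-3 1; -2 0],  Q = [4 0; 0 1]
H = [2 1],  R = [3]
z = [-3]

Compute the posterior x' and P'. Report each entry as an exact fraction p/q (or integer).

x' = [-43/23, 113/92]
P' = [21/23 -15/23; -15/23 171/92]

x̄ = F·x = [4, 4]
P̄ = F·P·Fᵀ + Q = [15 6; 6 5]
y = z − H·x̄ = [-15]
S = H·P̄·Hᵀ + R = [92]
K = P̄·Hᵀ·S⁻¹ = [9/23; 17/92]
x' = x̄ + K·y = [-43/23, 113/92]
P' = (I − K·H)·P̄ = [21/23 -15/23; -15/23 171/92]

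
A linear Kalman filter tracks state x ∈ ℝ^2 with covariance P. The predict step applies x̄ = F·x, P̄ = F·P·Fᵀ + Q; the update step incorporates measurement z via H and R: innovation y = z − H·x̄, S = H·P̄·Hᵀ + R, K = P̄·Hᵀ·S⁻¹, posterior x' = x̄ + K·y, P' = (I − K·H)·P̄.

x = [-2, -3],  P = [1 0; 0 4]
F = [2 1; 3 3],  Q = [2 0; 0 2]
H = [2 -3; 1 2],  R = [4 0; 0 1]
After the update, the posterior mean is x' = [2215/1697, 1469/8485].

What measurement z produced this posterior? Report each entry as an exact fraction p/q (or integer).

x̄ = F·x = [-7, -15]
P̄ = F·P·Fᵀ + Q = [10 18; 18 47]
S = H·P̄·Hᵀ + R = [251 -244; -244 271]
K = P̄·Hᵀ·S⁻¹ = [402/1697 650/1697; -1127/8485 2492/8485]
x' − x̄ = [14094/1697, 128744/8485] = K·y
y = (KᵀK)⁻¹·Kᵀ·(x' − x̄) = [-28, 39]
z = y + H·x̄ = [-28, 39] + [31, -37] = [3, 2]

z = [3, 2]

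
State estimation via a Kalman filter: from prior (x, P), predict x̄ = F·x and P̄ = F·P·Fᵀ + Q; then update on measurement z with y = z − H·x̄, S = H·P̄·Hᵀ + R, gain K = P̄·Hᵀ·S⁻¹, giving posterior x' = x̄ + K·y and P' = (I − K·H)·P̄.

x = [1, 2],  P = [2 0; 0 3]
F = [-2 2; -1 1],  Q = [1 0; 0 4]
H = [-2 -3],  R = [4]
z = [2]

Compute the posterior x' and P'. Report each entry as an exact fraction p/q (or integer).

x̄ = F·x = [2, 1]
P̄ = F·P·Fᵀ + Q = [21 10; 10 9]
y = z − H·x̄ = [9]
S = H·P̄·Hᵀ + R = [289]
K = P̄·Hᵀ·S⁻¹ = [-72/289; -47/289]
x' = x̄ + K·y = [-70/289, -134/289]
P' = (I − K·H)·P̄ = [885/289 -494/289; -494/289 392/289]

x' = [-70/289, -134/289]
P' = [885/289 -494/289; -494/289 392/289]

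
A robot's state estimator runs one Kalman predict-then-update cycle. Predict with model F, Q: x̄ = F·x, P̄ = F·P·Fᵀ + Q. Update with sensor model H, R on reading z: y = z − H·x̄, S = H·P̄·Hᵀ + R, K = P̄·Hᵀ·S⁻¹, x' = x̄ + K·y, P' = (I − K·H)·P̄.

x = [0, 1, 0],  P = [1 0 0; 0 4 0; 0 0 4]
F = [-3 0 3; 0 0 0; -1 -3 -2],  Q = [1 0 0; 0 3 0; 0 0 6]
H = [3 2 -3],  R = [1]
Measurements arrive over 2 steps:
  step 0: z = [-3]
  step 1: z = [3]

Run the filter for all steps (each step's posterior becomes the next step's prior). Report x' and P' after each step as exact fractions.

step 0: x' = [-603/334, -9/167, -141/167], P' = [21055/1336 -603/668 2523/167; -603/668 993/334 180/167; 2523/167 180/167 2653/167]
step 1: x' = [1116153/355322, 2664/177661, 764679/355322], P' = [12598433/1421288 -51723/177661 12299589/1421288; -51723/177661 529977/177661 301428/177661; 12299589/1421288 301428/177661 14041173/1421288]

step 0: x̄ = F·x = [0, 0, -3]
step 0: P̄ = F·P·Fᵀ + Q = [46 0 -21; 0 3 0; -21 0 59]
step 0: y = z − H·x̄ = [-12]
step 0: S = H·P̄·Hᵀ + R = [1336]
step 0: K = P̄·Hᵀ·S⁻¹ = [201/1336; 3/668; -30/167]
step 0: x' = x̄ + K·y = [-603/334, -9/167, -141/167]
step 0: P' = (I − K·H)·P̄ = [21055/1336 -603/668 2523/167; -603/668 993/334 180/167; 2523/167 180/167 2653/167]
step 1: x̄ = F·x = [963/334, 0, 1221/334]
step 1: P̄ = F·P·Fᵀ + Q = [18535/1336 0 -27441/1336; 0 3 0; -27441/1336 0 240495/1336]
step 1: y = z − H·x̄ = [888/167]
step 1: S = H·P̄·Hᵀ + R = [355322/167]
step 1: K = P̄·Hᵀ·S⁻¹ = [17241/355322; 501/177661; -50238/177661]
step 1: x' = x̄ + K·y = [1116153/355322, 2664/177661, 764679/355322]
step 1: P' = (I − K·H)·P̄ = [12598433/1421288 -51723/177661 12299589/1421288; -51723/177661 529977/177661 301428/177661; 12299589/1421288 301428/177661 14041173/1421288]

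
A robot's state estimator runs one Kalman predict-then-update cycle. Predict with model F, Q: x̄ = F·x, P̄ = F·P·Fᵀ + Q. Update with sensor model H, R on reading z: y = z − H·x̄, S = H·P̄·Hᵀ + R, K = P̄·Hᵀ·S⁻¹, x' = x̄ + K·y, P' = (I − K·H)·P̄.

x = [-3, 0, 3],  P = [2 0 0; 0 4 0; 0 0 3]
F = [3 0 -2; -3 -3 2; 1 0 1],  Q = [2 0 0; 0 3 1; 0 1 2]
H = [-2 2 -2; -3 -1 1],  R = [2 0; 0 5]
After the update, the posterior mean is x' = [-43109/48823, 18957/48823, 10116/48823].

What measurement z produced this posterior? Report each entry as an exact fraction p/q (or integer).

z = [2, 2]

x̄ = F·x = [-15, 15, 0]
P̄ = F·P·Fᵀ + Q = [32 -30 0; -30 69 1; 0 1 7]
S = H·P̄·Hᵀ + R = [666 164; 164 187]
K = P̄·Hᵀ·S⁻¹ = [-6182/48823 -11810/48823; 16522/48823 -8746/48823; -1614/48823 2982/48823]
x' − x̄ = [689236/48823, -713388/48823, 10116/48823] = K·y
y = (KᵀK)⁻¹·Kᵀ·(x' − x̄) = [-58, -28]
z = y + H·x̄ = [-58, -28] + [60, 30] = [2, 2]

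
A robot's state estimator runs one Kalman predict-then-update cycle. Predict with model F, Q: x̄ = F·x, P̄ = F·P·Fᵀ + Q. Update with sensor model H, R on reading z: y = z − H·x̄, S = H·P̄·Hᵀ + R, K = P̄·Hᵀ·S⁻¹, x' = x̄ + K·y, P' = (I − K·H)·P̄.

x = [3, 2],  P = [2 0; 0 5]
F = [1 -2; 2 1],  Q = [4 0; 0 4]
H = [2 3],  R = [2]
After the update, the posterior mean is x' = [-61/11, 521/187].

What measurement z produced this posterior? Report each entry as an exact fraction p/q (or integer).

z = [-3]

x̄ = F·x = [-1, 8]
P̄ = F·P·Fᵀ + Q = [26 -6; -6 17]
S = H·P̄·Hᵀ + R = [187]
K = P̄·Hᵀ·S⁻¹ = [2/11; 39/187]
x' − x̄ = [-50/11, -975/187] = K·y
y = (KᵀK)⁻¹·Kᵀ·(x' − x̄) = [-25]
z = y + H·x̄ = [-25] + [22] = [-3]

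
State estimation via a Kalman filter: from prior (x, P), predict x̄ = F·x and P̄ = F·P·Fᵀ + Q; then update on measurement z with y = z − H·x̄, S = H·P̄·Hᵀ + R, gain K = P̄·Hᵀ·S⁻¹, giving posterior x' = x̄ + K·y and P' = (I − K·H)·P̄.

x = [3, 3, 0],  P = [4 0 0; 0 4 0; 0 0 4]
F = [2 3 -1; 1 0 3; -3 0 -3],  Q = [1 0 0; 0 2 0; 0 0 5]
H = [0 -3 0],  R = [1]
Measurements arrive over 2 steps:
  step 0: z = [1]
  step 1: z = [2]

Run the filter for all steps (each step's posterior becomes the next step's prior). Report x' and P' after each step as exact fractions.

step 0: x' = [5805/379, -123/379, -1971/379], P' = [21459/379 -4/379 -6276/379; -4/379 42/379 -48/379; -6276/379 -48/379 8447/379]
step 1: x' = [19069866/545635, -363612/545635, -16335486/545635], P' = [168493221/545635 -14247/545635 -143121261/545635; -14247/545635 60584/545635 -65088/545635; -143121261/545635 -65088/545635 126982841/545635]

step 0: x̄ = F·x = [15, 3, -9]
step 0: P̄ = F·P·Fᵀ + Q = [57 -4 -12; -4 42 -48; -12 -48 77]
step 0: y = z − H·x̄ = [10]
step 0: S = H·P̄·Hᵀ + R = [379]
step 0: K = P̄·Hᵀ·S⁻¹ = [12/379; -126/379; 144/379]
step 0: x' = x̄ + K·y = [5805/379, -123/379, -1971/379]
step 0: P' = (I − K·H)·P̄ = [21459/379 -4/379 -6276/379; -4/379 42/379 -48/379; -6276/379 -48/379 8447/379]
step 1: x̄ = F·x = [13212/379, -108/379, -11502/379]
step 1: P̄ = F·P·Fᵀ + Q = [120384/379 -14247/379 -84117/379; -14247/379 60584/379 -65088/379; -84117/379 -65088/379 158081/379]
step 1: y = z − H·x̄ = [434/379]
step 1: S = H·P̄·Hᵀ + R = [545635/379]
step 1: K = P̄·Hᵀ·S⁻¹ = [42741/545635; -181752/545635; 195264/545635]
step 1: x' = x̄ + K·y = [19069866/545635, -363612/545635, -16335486/545635]
step 1: P' = (I − K·H)·P̄ = [168493221/545635 -14247/545635 -143121261/545635; -14247/545635 60584/545635 -65088/545635; -143121261/545635 -65088/545635 126982841/545635]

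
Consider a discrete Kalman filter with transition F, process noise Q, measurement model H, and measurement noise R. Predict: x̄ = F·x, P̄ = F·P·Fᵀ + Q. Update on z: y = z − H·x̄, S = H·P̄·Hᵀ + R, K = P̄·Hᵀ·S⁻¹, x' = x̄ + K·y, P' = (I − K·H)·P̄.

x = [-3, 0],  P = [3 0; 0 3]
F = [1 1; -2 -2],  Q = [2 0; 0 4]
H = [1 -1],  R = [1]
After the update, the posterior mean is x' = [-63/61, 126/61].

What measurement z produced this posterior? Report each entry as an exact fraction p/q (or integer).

z = [-3]

x̄ = F·x = [-3, 6]
P̄ = F·P·Fᵀ + Q = [8 -12; -12 28]
S = H·P̄·Hᵀ + R = [61]
K = P̄·Hᵀ·S⁻¹ = [20/61; -40/61]
x' − x̄ = [120/61, -240/61] = K·y
y = (KᵀK)⁻¹·Kᵀ·(x' − x̄) = [6]
z = y + H·x̄ = [6] + [-9] = [-3]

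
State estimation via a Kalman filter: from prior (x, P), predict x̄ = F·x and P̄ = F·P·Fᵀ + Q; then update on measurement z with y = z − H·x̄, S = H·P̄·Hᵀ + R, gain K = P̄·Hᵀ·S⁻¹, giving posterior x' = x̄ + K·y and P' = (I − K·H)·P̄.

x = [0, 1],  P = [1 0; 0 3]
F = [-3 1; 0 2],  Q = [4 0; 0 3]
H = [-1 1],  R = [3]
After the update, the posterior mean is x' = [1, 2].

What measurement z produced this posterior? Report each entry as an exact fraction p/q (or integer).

z = [1]

x̄ = F·x = [1, 2]
P̄ = F·P·Fᵀ + Q = [16 6; 6 15]
S = H·P̄·Hᵀ + R = [22]
K = P̄·Hᵀ·S⁻¹ = [-5/11; 9/22]
x' − x̄ = [0, 0] = K·y
y = (KᵀK)⁻¹·Kᵀ·(x' − x̄) = [0]
z = y + H·x̄ = [0] + [1] = [1]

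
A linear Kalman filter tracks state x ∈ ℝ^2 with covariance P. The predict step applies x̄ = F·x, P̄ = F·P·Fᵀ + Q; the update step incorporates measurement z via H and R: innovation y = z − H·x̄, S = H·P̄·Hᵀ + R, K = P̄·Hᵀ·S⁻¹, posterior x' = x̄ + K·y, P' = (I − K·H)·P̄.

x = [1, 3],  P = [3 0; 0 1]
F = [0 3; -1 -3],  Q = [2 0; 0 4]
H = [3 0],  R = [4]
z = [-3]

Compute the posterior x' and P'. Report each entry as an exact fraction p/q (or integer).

x̄ = F·x = [9, -10]
P̄ = F·P·Fᵀ + Q = [11 -9; -9 16]
y = z − H·x̄ = [-30]
S = H·P̄·Hᵀ + R = [103]
K = P̄·Hᵀ·S⁻¹ = [33/103; -27/103]
x' = x̄ + K·y = [-63/103, -220/103]
P' = (I − K·H)·P̄ = [44/103 -36/103; -36/103 919/103]

x' = [-63/103, -220/103]
P' = [44/103 -36/103; -36/103 919/103]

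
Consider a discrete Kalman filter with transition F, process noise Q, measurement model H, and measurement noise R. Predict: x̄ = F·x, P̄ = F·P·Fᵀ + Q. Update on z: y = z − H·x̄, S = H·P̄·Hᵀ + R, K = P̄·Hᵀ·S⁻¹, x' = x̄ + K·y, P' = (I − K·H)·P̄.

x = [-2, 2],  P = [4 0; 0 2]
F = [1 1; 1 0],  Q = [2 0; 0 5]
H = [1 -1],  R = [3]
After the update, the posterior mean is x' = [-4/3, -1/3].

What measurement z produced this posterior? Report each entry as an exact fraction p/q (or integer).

z = [-2]

x̄ = F·x = [0, -2]
P̄ = F·P·Fᵀ + Q = [8 4; 4 9]
S = H·P̄·Hᵀ + R = [12]
K = P̄·Hᵀ·S⁻¹ = [1/3; -5/12]
x' − x̄ = [-4/3, 5/3] = K·y
y = (KᵀK)⁻¹·Kᵀ·(x' − x̄) = [-4]
z = y + H·x̄ = [-4] + [2] = [-2]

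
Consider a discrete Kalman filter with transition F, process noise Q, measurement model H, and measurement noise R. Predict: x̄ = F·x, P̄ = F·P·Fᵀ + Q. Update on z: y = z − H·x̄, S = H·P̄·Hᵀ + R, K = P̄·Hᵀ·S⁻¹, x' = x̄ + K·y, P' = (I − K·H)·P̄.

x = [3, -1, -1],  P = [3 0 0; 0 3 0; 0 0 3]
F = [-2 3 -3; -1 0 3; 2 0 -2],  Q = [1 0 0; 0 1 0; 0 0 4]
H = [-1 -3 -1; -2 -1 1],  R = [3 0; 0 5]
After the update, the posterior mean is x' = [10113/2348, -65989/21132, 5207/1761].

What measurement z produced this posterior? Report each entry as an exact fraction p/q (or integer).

z = [2, -3]

x̄ = F·x = [-6, -6, 8]
P̄ = F·P·Fᵀ + Q = [67 -21 6; -21 31 -24; 6 -24 28]
S = H·P̄·Hᵀ + R = [119 106; 106 272]
K = P̄·Hᵀ·S⁻¹ = [479/1174 -1297/2348; -5839/10566 3541/21132; 508/1761 61/1761]
x' − x̄ = [24201/2348, 60803/21132, -8881/1761] = K·y
y = (KᵀK)⁻¹·Kᵀ·(x' − x̄) = [-14, -29]
z = y + H·x̄ = [-14, -29] + [16, 26] = [2, -3]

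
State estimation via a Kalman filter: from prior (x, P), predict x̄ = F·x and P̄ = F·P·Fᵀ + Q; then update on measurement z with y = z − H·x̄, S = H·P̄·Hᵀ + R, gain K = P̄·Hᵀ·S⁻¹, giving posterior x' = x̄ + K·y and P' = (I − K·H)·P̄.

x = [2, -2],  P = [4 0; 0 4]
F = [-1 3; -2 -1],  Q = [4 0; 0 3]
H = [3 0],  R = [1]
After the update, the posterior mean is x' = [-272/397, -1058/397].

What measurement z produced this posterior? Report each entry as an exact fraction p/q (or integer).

z = [-2]

x̄ = F·x = [-8, -2]
P̄ = F·P·Fᵀ + Q = [44 -4; -4 23]
S = H·P̄·Hᵀ + R = [397]
K = P̄·Hᵀ·S⁻¹ = [132/397; -12/397]
x' − x̄ = [2904/397, -264/397] = K·y
y = (KᵀK)⁻¹·Kᵀ·(x' − x̄) = [22]
z = y + H·x̄ = [22] + [-24] = [-2]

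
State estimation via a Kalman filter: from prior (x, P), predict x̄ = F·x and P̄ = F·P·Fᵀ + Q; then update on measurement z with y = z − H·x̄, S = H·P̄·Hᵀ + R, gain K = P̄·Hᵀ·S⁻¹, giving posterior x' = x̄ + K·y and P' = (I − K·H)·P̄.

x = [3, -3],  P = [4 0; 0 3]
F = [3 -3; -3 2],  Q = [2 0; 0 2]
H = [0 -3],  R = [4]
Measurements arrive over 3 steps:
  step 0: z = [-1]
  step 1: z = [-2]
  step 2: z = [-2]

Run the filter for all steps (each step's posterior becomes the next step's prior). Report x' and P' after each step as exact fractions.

step 0: x̄ = F·x = [18, -15]
step 0: P̄ = F·P·Fᵀ + Q = [65 -54; -54 50]
step 0: y = z − H·x̄ = [-46]
step 0: S = H·P̄·Hᵀ + R = [454]
step 0: K = P̄·Hᵀ·S⁻¹ = [81/227; -75/227]
step 0: x' = x̄ + K·y = [360/227, 45/227]
step 0: P' = (I − K·H)·P̄ = [1633/227 -108/227; -108/227 100/227]
step 1: x̄ = F·x = [945/227, -990/227]
step 1: P̄ = F·P·Fᵀ + Q = [17995/227 -16917/227; -16917/227 16847/227]
step 1: y = z − H·x̄ = [-3424/227]
step 1: S = H·P̄·Hᵀ + R = [152531/227]
step 1: K = P̄·Hᵀ·S⁻¹ = [50751/152531; -50541/152531]
step 1: x' = x̄ + K·y = [-130527/152531, 97122/152531]
step 1: P' = (I − K·H)·P̄ = [745072/152531 -67668/152531; -67668/152531 67388/152531]
step 2: x̄ = F·x = [-682947/152531, 585825/152531]
step 2: P̄ = F·P·Fᵀ + Q = [8835226/152531 -8124996/152531; -8124996/152531 8092278/152531]
step 2: y = z − H·x̄ = [1452413/152531]
step 2: S = H·P̄·Hᵀ + R = [73440626/152531]
step 2: K = P̄·Hᵀ·S⁻¹ = [12187494/36720313; -12138417/36720313]
step 2: x' = x̄ + K·y = [-48362319/36720313, 25448484/36720313]
step 2: P' = (I − K·H)·P̄ = [179388086/36720313 -16249992/36720313; -16249992/36720313 16184556/36720313]

step 0: x' = [360/227, 45/227], P' = [1633/227 -108/227; -108/227 100/227]
step 1: x' = [-130527/152531, 97122/152531], P' = [745072/152531 -67668/152531; -67668/152531 67388/152531]
step 2: x' = [-48362319/36720313, 25448484/36720313], P' = [179388086/36720313 -16249992/36720313; -16249992/36720313 16184556/36720313]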